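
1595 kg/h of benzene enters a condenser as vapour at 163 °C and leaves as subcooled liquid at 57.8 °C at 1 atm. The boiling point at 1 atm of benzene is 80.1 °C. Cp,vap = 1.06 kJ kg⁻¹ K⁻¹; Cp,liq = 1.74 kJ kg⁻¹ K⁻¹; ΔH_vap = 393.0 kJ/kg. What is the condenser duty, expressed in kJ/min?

vapour 163→80.1 °C: -87.874 kJ/kg
condensation at 80.1 °C: -393 kJ/kg
liquid 80.1→57.8 °C: -38.802 kJ/kg
Δh = -87.874 + -393 + -38.802 = -519.68 kJ/kg
Q = ṁ·Δh = 1595 kg/h × -519.68 kJ/kg = -828880 kJ/h
|Q| = 230.25 kW = 13815 kJ/min

Q_c = 13800 kJ/min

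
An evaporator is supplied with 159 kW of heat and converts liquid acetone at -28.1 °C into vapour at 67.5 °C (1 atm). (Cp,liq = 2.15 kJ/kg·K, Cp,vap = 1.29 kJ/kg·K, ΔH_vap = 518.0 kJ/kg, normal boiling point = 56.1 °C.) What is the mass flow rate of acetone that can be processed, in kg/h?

Δh = 2.15×(56.1−-28.1) + 518.0 + 1.29×(67.5−56.1) = 713.74 kJ/kg
Q = 159 kW = 159 kJ/s = 572400 kJ/h
ṁ = Q/Δh = 572400 / 713.74 = 801.98 kg/h

ṁ = 802 kg/h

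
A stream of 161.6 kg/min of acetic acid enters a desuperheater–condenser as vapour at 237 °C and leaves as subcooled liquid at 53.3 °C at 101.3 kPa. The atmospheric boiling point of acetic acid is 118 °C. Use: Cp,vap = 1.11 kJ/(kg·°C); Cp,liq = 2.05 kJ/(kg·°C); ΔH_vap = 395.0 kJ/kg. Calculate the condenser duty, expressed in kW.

Q_c = 1780 kW

vapour 237→118 °C: -132.09 kJ/kg
condensation at 118 °C: -395 kJ/kg
liquid 118→53.3 °C: -132.63 kJ/kg
Δh = -132.09 + -395 + -132.63 = -659.73 kJ/kg
Q = ṁ·Δh = 161.6 kg/min × -659.73 kJ/kg = -106610 kJ/min
|Q| = 1776.9 kW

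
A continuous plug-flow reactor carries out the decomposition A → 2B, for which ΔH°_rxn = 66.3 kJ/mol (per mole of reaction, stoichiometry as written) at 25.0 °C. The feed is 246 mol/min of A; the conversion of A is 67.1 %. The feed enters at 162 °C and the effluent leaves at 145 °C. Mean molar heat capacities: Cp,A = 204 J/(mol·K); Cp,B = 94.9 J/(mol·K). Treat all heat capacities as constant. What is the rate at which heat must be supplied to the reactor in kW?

Extent of reaction ξ = 0.671 × 246 = 165.07 mol/min
Reaction term: ξ·ΔH°_rxn = 165.07 × 66.3 = 10944 kJ/min
Sensible, feed 162→25 °C: -6875.2 kJ/min
Outlet flows (mol/min): A 80.934, B 330.13
Sensible, products 25→145 °C: 5740.8 kJ/min
Q = ΔH = 9809.5 kJ/min = 163.49 kW
Heat supplied = 163.49 kW

Q_in = 163 kW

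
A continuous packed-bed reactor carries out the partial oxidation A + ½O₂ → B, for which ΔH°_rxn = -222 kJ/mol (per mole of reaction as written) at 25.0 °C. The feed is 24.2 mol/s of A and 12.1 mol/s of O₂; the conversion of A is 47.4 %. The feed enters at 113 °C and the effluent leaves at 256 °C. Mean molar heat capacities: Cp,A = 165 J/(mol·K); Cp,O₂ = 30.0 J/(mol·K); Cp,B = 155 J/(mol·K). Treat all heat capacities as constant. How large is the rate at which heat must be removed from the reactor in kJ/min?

Extent of reaction ξ = 0.474 × 24.2 = 11.471 mol/s
Reaction term: ξ·ΔH°_rxn = 11.471 × -222 = -2546.5 kJ/s
Sensible, feed 113→25 °C: -383.33 kJ/s
Outlet flows (mol/s): A 12.729, O₂ 6.3646, B 11.471
Sensible, products 25→256 °C: 939.99 kJ/s
Q = ΔH = -1989.9 kJ/s = -1989.9 kW
Heat removed = 119390 kJ/min

Q_out = 119000 kJ/min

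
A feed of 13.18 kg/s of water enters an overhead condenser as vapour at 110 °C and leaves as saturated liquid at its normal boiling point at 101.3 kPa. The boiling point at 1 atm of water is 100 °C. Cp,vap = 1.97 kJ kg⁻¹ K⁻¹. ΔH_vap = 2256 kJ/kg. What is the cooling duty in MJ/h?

Q_c = 108000 MJ/h

vapour 110→100 °C: -19.7 kJ/kg
condensation at 100 °C: -2256 kJ/kg
Δh = -19.7 + -2256 = -2275.7 kJ/kg
Q = ṁ·Δh = 13.18 kg/s × -2275.7 kJ/kg = -29994 kJ/s
|Q| = 29994 kW = 107980 MJ/h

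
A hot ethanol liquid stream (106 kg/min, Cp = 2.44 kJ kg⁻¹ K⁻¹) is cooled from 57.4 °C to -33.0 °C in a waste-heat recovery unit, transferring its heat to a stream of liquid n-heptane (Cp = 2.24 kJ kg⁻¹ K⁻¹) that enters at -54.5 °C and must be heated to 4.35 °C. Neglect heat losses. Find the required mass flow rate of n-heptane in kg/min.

Heat released by hot stream: Q = 106 × 2.44 × (57.4 − -33.0) = 23381 kJ/min
Energy balance on cold side (adiabatic exchanger): Q = ṁ_c·Cp_c·(T_c,out − T_c,in)
ṁ_c = 23381 / [2.24 × (4.35 − -54.5)] = 177.37 kg/min

ṁ_c = 177 kg/min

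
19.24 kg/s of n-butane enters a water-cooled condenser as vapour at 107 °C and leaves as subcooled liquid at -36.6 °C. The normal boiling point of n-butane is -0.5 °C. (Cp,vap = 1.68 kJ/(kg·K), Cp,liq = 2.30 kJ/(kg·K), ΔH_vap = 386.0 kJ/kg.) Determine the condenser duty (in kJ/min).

Q_c = 750000 kJ/min

vapour 107→-0.5 °C: -180.6 kJ/kg
condensation at -0.5 °C: -386 kJ/kg
liquid -0.5→-36.6 °C: -83.03 kJ/kg
Δh = -180.6 + -386 + -83.03 = -649.63 kJ/kg
Q = ṁ·Δh = 19.24 kg/s × -649.63 kJ/kg = -12499 kJ/s
|Q| = 12499 kW = 749930 kJ/min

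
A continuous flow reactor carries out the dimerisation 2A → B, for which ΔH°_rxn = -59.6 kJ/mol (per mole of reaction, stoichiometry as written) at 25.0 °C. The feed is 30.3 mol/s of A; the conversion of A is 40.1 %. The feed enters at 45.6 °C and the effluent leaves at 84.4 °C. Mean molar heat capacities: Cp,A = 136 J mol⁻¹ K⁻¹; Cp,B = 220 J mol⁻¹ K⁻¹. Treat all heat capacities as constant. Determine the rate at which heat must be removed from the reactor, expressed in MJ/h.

Extent of reaction ξ = 0.401 × 30.3 / 2 = 6.0752 mol/s
Reaction term: ξ·ΔH°_rxn = 6.0752 × -59.6 = -362.08 kJ/s
Sensible, feed 45.6→25 °C: -84.888 kJ/s
Outlet flows (mol/s): A 18.15, B 6.0752
Sensible, products 25→84.4 °C: 226.01 kJ/s
Q = ΔH = -220.96 kJ/s = -220.96 kW
Heat removed = 795.44 MJ/h

Q_out = 795 MJ/h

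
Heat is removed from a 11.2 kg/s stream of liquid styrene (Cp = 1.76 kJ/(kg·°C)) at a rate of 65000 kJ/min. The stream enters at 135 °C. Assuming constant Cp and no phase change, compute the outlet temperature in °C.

T_out = 80.0 °C

Q = 65000 kJ/min = 1083.3 kJ/s
ΔT = Q/(ṁ·Cp) = 1083.3/(11.2×1.76) = 54.958 K
T_out = 135 − 54.958 = 80.042 °C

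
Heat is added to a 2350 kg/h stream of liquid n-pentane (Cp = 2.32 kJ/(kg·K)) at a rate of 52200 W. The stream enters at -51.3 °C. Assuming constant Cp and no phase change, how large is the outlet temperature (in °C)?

Q = 52200 W = 187920 kJ/h
ΔT = Q/(ṁ·Cp) = 187920/(2350×2.32) = 34.468 K
T_out = -51.3 + 34.468 = -16.832 °C

T_out = -16.8 °C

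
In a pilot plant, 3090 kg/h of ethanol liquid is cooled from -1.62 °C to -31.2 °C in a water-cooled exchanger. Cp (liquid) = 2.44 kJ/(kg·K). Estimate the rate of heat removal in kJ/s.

Q = ṁ·Cp·ΔT = 3090 × 2.44 × (-31.2 − -1.62) = -223020 kJ/h
Converting: 223020 / 3600 s = 61.95 kW

Q_c = 62.0 kJ/s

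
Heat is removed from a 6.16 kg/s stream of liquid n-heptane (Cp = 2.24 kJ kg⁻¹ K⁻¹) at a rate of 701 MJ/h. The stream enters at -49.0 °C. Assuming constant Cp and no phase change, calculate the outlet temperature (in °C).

T_out = -63.1 °C

Q = 701 MJ/h = 194.72 kJ/s
ΔT = Q/(ṁ·Cp) = 194.72/(6.16×2.24) = 14.112 K
T_out = -49.0 − 14.112 = -63.112 °C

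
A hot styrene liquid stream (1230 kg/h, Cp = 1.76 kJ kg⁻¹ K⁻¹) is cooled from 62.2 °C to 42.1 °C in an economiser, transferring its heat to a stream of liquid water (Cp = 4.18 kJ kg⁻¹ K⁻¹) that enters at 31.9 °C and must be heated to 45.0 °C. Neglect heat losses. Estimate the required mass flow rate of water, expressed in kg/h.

Heat released by hot stream: Q = 1230 × 1.76 × (62.2 − 42.1) = 43512 kJ/h
Energy balance on cold side (adiabatic exchanger): Q = ṁ_c·Cp_c·(T_c,out − T_c,in)
ṁ_c = 43512 / [4.18 × (45.0 − 31.9)] = 794.63 kg/h

ṁ_c = 795 kg/h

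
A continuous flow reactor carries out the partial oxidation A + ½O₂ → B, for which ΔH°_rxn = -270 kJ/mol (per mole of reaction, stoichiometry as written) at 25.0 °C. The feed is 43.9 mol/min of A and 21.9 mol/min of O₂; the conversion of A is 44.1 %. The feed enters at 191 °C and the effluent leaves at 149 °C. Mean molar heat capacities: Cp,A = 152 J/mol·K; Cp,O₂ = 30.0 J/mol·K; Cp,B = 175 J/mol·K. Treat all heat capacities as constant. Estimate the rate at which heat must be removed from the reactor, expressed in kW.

Extent of reaction ξ = 0.441 × 43.9 = 19.36 mol/min
Reaction term: ξ·ΔH°_rxn = 19.36 × -270 = -5227.2 kJ/min
Sensible, feed 191→25 °C: -1216.7 kJ/min
Outlet flows (mol/min): A 24.54, O₂ 12.22, B 19.36
Sensible, products 25→149 °C: 928.1 kJ/min
Q = ΔH = -5515.8 kJ/min = -91.93 kW
Heat removed = 91.93 kW

Q_out = 91.9 kW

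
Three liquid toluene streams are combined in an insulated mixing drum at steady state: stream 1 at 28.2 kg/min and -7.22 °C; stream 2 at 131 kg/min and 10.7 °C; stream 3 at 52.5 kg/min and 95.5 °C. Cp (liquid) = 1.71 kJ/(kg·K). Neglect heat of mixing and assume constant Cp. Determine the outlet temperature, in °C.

T_out = 29.3 °C

No heat crosses the boundary, so H_out = H_in.
Σ ṁᵢCp,ᵢTᵢ = 28.2×1.71×-7.22 + 131×1.71×10.7 + 52.5×1.71×95.5 = 10622
Σ ṁᵢCp,ᵢ = 28.2×1.71 + 131×1.71 + 52.5×1.71 = 362.01
T_out = 10622 / 362.01 = 29.343 °C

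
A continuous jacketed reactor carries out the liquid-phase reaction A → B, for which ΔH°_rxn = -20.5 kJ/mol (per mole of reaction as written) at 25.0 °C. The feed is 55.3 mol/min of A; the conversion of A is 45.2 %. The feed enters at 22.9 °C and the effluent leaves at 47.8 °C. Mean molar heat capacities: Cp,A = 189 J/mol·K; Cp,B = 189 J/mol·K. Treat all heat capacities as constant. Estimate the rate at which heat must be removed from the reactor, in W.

Extent of reaction ξ = 0.452 × 55.3 = 24.996 mol/min
Reaction term: ξ·ΔH°_rxn = 24.996 × -20.5 = -512.41 kJ/min
Sensible, feed 22.9→25 °C: 21.949 kJ/min
Outlet flows (mol/min): A 30.304, B 24.996
Sensible, products 25→47.8 °C: 238.3 kJ/min
Q = ΔH = -252.16 kJ/min = -4.2027 kW
Heat removed = 4202.7 W

Q_out = 4200 W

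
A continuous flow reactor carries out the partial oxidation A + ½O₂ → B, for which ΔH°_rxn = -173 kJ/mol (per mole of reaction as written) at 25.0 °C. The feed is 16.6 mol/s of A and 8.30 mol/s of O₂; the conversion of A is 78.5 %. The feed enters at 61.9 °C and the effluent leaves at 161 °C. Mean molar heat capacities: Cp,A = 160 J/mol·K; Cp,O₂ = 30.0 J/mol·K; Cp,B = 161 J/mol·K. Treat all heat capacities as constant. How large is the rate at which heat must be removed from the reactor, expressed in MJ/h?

Q_out = 7170 MJ/h

Extent of reaction ξ = 0.785 × 16.6 = 13.031 mol/s
Reaction term: ξ·ΔH°_rxn = 13.031 × -173 = -2254.4 kJ/s
Sensible, feed 61.9→25 °C: -107.19 kJ/s
Outlet flows (mol/s): A 3.569, O₂ 1.7845, B 13.031
Sensible, products 25→161 °C: 370.27 kJ/s
Q = ΔH = -1991.3 kJ/s = -1991.3 kW
Heat removed = 7168.6 MJ/h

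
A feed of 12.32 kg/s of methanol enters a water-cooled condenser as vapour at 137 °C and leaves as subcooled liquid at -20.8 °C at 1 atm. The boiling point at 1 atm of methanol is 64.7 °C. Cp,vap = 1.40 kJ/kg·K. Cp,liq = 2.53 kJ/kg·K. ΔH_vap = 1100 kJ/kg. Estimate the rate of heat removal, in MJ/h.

Q_c = 62900 MJ/h

vapour 137→64.7 °C: -101.22 kJ/kg
condensation at 64.7 °C: -1100 kJ/kg
liquid 64.7→-20.8 °C: -216.31 kJ/kg
Δh = -101.22 + -1100 + -216.31 = -1417.5 kJ/kg
Q = ṁ·Δh = 12.32 kg/s × -1417.5 kJ/kg = -17464 kJ/s
|Q| = 17464 kW = 62871 MJ/h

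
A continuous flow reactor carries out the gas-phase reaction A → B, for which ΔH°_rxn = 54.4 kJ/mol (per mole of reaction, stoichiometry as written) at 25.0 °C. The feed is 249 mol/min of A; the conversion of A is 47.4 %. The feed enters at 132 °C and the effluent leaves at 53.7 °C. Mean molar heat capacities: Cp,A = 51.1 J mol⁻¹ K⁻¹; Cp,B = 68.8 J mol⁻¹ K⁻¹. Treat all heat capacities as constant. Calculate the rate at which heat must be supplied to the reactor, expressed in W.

Q_in = 91400 W

Extent of reaction ξ = 0.474 × 249 = 118.03 mol/min
Reaction term: ξ·ΔH°_rxn = 118.03 × 54.4 = 6420.6 kJ/min
Sensible, feed 132→25 °C: -1361.5 kJ/min
Outlet flows (mol/min): A 130.97, B 118.03
Sensible, products 25→53.7 °C: 425.13 kJ/min
Q = ΔH = 5484.3 kJ/min = 91.405 kW
Heat supplied = 91405 W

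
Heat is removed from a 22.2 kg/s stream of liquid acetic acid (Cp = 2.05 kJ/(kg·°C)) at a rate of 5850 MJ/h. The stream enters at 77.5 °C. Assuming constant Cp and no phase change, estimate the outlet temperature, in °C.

Q = 5850 MJ/h = 1625 kJ/s
ΔT = Q/(ṁ·Cp) = 1625/(22.2×2.05) = 35.706 K
T_out = 77.5 − 35.706 = 41.794 °C

T_out = 41.8 °C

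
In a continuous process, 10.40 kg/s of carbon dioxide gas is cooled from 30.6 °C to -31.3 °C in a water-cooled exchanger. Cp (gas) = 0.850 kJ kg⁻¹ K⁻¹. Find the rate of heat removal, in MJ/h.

Q_c = 1970 MJ/h

Q = ṁ·Cp·ΔT = 10.40 × 0.850 × (-31.3 − 30.6) = -547.2 kJ/s
Cooling duty = 1969.9 MJ/h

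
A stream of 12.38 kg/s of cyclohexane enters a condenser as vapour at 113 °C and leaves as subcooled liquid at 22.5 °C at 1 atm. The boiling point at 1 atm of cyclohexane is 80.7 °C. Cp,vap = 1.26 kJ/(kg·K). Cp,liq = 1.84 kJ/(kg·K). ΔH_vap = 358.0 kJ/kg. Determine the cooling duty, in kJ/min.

Q_c = 376000 kJ/min

vapour 113→80.7 °C: -40.698 kJ/kg
condensation at 80.7 °C: -358 kJ/kg
liquid 80.7→22.5 °C: -107.09 kJ/kg
Δh = -40.698 + -358 + -107.09 = -505.79 kJ/kg
Q = ṁ·Δh = 12.38 kg/s × -505.79 kJ/kg = -6261.6 kJ/s
|Q| = 6261.6 kW = 375700 kJ/min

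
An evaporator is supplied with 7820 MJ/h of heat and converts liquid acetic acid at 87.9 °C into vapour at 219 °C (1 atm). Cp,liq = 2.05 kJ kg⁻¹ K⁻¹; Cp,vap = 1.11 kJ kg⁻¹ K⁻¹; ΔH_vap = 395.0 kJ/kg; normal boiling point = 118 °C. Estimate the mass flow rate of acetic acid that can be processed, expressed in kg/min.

ṁ = 229 kg/min

Δh = 2.05×(118−87.9) + 395.0 + 1.11×(219−118) = 568.82 kJ/kg
Q = 7820 MJ/h = 2172.2 kJ/s = 130330 kJ/min
ṁ = Q/Δh = 130330 / 568.82 = 229.13 kg/min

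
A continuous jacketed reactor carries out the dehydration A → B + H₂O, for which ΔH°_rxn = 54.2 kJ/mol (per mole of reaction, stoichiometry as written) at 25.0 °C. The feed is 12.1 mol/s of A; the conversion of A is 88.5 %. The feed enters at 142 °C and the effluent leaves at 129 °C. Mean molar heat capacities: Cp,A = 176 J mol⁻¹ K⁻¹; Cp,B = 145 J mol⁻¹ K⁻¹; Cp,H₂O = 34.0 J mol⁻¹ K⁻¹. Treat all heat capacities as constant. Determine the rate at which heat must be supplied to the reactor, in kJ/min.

Q_in = 33400 kJ/min

Extent of reaction ξ = 0.885 × 12.1 = 10.708 mol/s
Reaction term: ξ·ΔH°_rxn = 10.708 × 54.2 = 580.4 kJ/s
Sensible, feed 142→25 °C: -249.16 kJ/s
Outlet flows (mol/s): A 1.3915, B 10.708, H₂O 10.708
Sensible, products 25→129 °C: 224.82 kJ/s
Q = ΔH = 556.06 kJ/s = 556.06 kW
Heat supplied = 33363 kJ/min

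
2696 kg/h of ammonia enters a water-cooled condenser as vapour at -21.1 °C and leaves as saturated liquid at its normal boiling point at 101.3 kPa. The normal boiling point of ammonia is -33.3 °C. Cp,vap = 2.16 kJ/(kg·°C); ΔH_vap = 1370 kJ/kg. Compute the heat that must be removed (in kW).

vapour -21.1→-33.3 °C: -26.352 kJ/kg
condensation at -33.3 °C: -1370 kJ/kg
Δh = -26.352 + -1370 = -1396.4 kJ/kg
Q = ṁ·Δh = 2696 kg/h × -1396.4 kJ/kg = -3.7646e+06 kJ/h
|Q| = 1045.7 kW

Q_c = 1050 kW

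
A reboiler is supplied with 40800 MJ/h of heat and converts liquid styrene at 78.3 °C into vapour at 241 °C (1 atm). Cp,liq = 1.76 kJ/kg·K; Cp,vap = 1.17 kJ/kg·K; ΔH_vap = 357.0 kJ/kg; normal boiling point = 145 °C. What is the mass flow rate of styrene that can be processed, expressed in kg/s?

ṁ = 19.3 kg/s

Δh = 1.76×(145−78.3) + 357.0 + 1.17×(241−145) = 586.71 kJ/kg
Q = 40800 MJ/h = 11333 kJ/s = 11333 kJ/s
ṁ = Q/Δh = 11333 / 586.71 = 19.317 kg/s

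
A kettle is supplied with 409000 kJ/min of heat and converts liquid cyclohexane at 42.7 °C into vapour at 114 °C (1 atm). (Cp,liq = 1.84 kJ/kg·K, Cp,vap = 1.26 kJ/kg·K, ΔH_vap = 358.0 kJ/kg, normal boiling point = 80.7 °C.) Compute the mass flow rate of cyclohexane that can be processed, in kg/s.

ṁ = 14.5 kg/s

Δh = 1.84×(80.7−42.7) + 358.0 + 1.26×(114−80.7) = 469.88 kJ/kg
Q = 409000 kJ/min = 6816.7 kJ/s = 6816.7 kJ/s
ṁ = Q/Δh = 6816.7 / 469.88 = 14.507 kg/s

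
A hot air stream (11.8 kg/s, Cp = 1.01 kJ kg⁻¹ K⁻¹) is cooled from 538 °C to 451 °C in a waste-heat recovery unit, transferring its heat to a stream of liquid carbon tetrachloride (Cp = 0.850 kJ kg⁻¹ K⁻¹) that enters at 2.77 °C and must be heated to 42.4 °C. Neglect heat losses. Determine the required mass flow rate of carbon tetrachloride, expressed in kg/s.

ṁ_c = 30.8 kg/s

Heat released by hot stream: Q = 11.8 × 1.01 × (538 − 451) = 1036.9 kJ/s
Energy balance on cold side (adiabatic exchanger): Q = ṁ_c·Cp_c·(T_c,out − T_c,in)
ṁ_c = 1036.9 / [0.850 × (42.4 − 2.77)] = 30.781 kg/s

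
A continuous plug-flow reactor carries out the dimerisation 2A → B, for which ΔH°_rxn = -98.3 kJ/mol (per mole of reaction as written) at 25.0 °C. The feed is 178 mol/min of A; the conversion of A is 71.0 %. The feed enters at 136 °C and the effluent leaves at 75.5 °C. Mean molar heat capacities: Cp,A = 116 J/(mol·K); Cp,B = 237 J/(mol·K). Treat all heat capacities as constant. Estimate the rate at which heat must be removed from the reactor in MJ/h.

Q_out = 447 MJ/h

Extent of reaction ξ = 0.710 × 178 / 2 = 63.19 mol/min
Reaction term: ξ·ΔH°_rxn = 63.19 × -98.3 = -6211.6 kJ/min
Sensible, feed 136→25 °C: -2291.9 kJ/min
Outlet flows (mol/min): A 51.62, B 63.19
Sensible, products 25→75.5 °C: 1058.7 kJ/min
Q = ΔH = -7444.8 kJ/min = -124.08 kW
Heat removed = 446.69 MJ/h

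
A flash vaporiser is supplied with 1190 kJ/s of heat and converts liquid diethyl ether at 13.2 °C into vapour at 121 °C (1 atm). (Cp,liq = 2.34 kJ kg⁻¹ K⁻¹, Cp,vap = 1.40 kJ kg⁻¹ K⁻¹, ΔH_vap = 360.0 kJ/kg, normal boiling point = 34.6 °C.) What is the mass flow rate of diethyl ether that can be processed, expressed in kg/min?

Δh = 2.34×(34.6−13.2) + 360.0 + 1.40×(121−34.6) = 531.04 kJ/kg
Q = 1190 kJ/s = 1190 kJ/s = 71400 kJ/min
ṁ = Q/Δh = 71400 / 531.04 = 134.45 kg/min

ṁ = 134 kg/min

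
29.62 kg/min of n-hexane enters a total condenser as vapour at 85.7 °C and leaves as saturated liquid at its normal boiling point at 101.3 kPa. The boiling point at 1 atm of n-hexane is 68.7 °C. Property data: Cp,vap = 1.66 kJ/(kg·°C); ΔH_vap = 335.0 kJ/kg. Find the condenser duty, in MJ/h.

vapour 85.7→68.7 °C: -28.22 kJ/kg
condensation at 68.7 °C: -335 kJ/kg
Δh = -28.22 + -335 = -363.22 kJ/kg
Q = ṁ·Δh = 29.62 kg/min × -363.22 kJ/kg = -10759 kJ/min
|Q| = 179.31 kW = 645.51 MJ/h

Q_c = 646 MJ/h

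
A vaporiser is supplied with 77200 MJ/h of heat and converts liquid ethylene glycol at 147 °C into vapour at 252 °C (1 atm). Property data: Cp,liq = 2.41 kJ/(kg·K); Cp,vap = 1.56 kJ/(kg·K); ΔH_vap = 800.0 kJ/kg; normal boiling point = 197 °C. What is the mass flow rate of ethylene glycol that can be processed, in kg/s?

ṁ = 21.3 kg/s

Δh = 2.41×(197−147) + 800.0 + 1.56×(252−197) = 1006.3 kJ/kg
Q = 77200 MJ/h = 21444 kJ/s = 21444 kJ/s
ṁ = Q/Δh = 21444 / 1006.3 = 21.31 kg/s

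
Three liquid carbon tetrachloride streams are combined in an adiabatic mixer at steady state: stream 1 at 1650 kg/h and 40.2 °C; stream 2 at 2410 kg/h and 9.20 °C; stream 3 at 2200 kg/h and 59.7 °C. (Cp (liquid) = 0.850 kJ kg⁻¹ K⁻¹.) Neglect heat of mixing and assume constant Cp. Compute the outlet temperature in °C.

T_out = 35.1 °C

Adiabatic, steady state ⇒ Σ ṁᵢCp,ᵢ(T_out − Tᵢ) = 0
Σ ṁᵢCp,ᵢTᵢ = 1650×0.850×40.2 + 2410×0.850×9.20 + 2200×0.850×59.7 = 186870
Σ ṁᵢCp,ᵢ = 1650×0.850 + 2410×0.850 + 2200×0.850 = 5321
T_out = 186870 / 5321 = 35.119 °C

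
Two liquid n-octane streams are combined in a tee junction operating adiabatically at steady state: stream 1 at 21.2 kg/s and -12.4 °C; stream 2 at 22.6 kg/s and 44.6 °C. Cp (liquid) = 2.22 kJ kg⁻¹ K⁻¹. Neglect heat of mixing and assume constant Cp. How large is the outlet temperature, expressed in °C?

Adiabatic, steady state ⇒ Σ ṁᵢCp,ᵢ(T_out − Tᵢ) = 0
Σ ṁᵢCp,ᵢTᵢ = 21.2×2.22×-12.4 + 22.6×2.22×44.6 = 1654.1
Σ ṁᵢCp,ᵢ = 21.2×2.22 + 22.6×2.22 = 97.236
T_out = 1654.1 / 97.236 = 17.011 °C

T_out = 17.0 °C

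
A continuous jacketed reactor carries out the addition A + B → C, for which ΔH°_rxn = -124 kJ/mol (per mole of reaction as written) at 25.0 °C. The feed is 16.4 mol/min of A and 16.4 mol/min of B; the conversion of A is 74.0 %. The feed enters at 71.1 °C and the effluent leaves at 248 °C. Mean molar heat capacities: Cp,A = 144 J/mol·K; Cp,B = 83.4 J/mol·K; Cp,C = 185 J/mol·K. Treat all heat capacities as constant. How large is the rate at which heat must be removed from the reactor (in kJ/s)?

Q_out = 16.0 kJ/s

Extent of reaction ξ = 0.740 × 16.4 = 12.136 mol/min
Reaction term: ξ·ΔH°_rxn = 12.136 × -124 = -1504.9 kJ/min
Sensible, feed 71.1→25 °C: -171.92 kJ/min
Outlet flows (mol/min): A 4.264, B 4.264, C 12.136
Sensible, products 25→248 °C: 716.9 kJ/min
Q = ΔH = -959.89 kJ/min = -15.998 kW
Heat removed = 15.998 kJ/s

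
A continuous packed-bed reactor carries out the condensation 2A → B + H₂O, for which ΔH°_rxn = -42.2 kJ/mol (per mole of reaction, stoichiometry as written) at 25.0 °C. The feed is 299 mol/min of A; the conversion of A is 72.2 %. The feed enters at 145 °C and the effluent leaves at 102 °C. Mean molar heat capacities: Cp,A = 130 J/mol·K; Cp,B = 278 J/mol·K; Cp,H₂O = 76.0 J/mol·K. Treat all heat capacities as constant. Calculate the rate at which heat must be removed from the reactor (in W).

Extent of reaction ξ = 0.722 × 299 / 2 = 107.94 mol/min
Reaction term: ξ·ΔH°_rxn = 107.94 × -42.2 = -4555 kJ/min
Sensible, feed 145→25 °C: -4664.4 kJ/min
Outlet flows (mol/min): A 83.122, B 107.94, H₂O 107.94
Sensible, products 25→102 °C: 3774.3 kJ/min
Q = ΔH = -5445.2 kJ/min = -90.753 kW
Heat removed = 90753 W

Q_out = 90800 W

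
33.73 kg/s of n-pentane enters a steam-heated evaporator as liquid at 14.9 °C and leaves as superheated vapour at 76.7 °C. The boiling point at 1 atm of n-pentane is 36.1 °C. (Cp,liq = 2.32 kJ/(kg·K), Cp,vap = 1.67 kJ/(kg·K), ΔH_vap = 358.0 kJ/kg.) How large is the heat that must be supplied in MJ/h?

liquid 14.9→36.1 °C: 49.184 kJ/kg
vaporisation at 36.1 °C: 358 kJ/kg
vapour 36.1→76.7 °C: 67.802 kJ/kg
Δh = 49.184 + 358 + 67.802 = 474.99 kJ/kg
Q = ṁ·Δh = 33.73 kg/s × 474.99 kJ/kg = 16021 kJ/s
|Q| = 16021 kW = 57677 MJ/h

Q = 57700 MJ/h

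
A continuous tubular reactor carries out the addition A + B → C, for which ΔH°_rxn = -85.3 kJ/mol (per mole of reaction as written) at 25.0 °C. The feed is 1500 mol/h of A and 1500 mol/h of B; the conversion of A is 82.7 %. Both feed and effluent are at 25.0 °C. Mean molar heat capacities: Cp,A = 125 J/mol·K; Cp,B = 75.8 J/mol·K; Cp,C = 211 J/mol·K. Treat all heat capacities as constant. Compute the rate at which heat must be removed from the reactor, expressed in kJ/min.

Extent of reaction ξ = 0.827 × 1500 = 1240.5 mol/h
Reaction term: ξ·ΔH°_rxn = 1240.5 × -85.3 = -105810 kJ/h
Q = ΔH = -105810 kJ/h = -29.393 kW
Heat removed = 1763.6 kJ/min

Q_out = 1760 kJ/min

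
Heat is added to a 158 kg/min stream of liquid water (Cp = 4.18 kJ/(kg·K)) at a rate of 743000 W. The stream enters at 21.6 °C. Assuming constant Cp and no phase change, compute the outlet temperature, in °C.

Q = 743000 W = 44580 kJ/min
ΔT = Q/(ṁ·Cp) = 44580/(158×4.18) = 67.5 K
T_out = 21.6 + 67.5 = 89.1 °C

T_out = 89.1 °C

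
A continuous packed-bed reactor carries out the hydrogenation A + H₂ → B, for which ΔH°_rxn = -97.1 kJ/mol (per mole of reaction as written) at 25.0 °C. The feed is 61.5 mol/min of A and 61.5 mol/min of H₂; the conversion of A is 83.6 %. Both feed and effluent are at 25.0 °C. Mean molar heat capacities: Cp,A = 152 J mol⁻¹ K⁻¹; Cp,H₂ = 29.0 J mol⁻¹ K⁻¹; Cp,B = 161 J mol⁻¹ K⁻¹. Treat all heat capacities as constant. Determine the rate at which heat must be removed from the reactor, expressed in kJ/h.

Q_out = 300000 kJ/h

Extent of reaction ξ = 0.836 × 61.5 = 51.414 mol/min
Reaction term: ξ·ΔH°_rxn = 51.414 × -97.1 = -4992.3 kJ/min
Q = ΔH = -4992.3 kJ/min = -83.205 kW
Heat removed = 299540 kJ/h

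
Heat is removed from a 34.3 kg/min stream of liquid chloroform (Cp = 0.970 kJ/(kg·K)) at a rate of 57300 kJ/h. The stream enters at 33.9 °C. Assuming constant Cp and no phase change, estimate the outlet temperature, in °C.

T_out = 5.20 °C

Q = 57300 kJ/h = 955 kJ/min
ΔT = Q/(ṁ·Cp) = 955/(34.3×0.970) = 28.704 K
T_out = 33.9 − 28.704 = 5.1963 °C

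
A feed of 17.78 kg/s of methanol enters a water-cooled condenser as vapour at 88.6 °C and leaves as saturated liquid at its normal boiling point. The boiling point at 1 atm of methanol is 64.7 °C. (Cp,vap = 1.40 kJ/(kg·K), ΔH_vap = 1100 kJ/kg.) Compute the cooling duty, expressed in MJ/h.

Q_c = 72600 MJ/h

vapour 88.6→64.7 °C: -33.46 kJ/kg
condensation at 64.7 °C: -1100 kJ/kg
Δh = -33.46 + -1100 = -1133.5 kJ/kg
Q = ṁ·Δh = 17.78 kg/s × -1133.5 kJ/kg = -20153 kJ/s
|Q| = 20153 kW = 72551 MJ/h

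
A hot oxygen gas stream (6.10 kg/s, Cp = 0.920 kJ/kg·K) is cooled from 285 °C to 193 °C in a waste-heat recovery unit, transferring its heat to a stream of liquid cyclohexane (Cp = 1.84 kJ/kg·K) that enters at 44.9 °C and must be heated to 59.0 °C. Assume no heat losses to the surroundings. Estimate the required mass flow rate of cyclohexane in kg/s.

ṁ_c = 19.9 kg/s

Heat released by hot stream: Q = 6.10 × 0.920 × (285 − 193) = 516.3 kJ/s
Energy balance on cold side (adiabatic exchanger): Q = ṁ_c·Cp_c·(T_c,out − T_c,in)
ṁ_c = 516.3 / [1.84 × (59.0 − 44.9)] = 19.901 kg/s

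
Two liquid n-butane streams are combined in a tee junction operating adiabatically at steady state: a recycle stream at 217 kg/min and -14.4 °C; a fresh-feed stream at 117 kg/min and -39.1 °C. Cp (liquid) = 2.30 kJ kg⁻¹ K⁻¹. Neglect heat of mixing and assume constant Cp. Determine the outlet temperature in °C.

T_out = -23.1 °C

Adiabatic, steady state ⇒ Σ ṁᵢCp,ᵢ(T_out − Tᵢ) = 0
T_out = Σ ṁᵢCp,ᵢTᵢ / Σ ṁᵢCp,ᵢ
      = -17709 / 768.2 = -23.052 °C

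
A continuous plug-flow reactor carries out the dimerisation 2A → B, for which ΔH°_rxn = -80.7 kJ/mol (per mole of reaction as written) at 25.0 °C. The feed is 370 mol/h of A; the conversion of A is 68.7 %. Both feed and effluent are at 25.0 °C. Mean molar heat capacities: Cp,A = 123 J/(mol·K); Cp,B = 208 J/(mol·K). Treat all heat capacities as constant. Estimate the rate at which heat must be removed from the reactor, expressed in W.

Extent of reaction ξ = 0.687 × 370 / 2 = 127.1 mol/h
Reaction term: ξ·ΔH°_rxn = 127.1 × -80.7 = -10257 kJ/h
Q = ΔH = -10257 kJ/h = -2.849 kW
Heat removed = 2849 W

Q_out = 2850 W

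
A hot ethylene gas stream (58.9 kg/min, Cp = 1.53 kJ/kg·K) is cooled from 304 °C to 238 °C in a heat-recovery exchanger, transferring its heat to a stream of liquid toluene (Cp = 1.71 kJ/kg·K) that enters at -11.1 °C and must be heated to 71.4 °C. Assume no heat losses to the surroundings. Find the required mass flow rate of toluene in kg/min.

Heat released by hot stream: Q = 58.9 × 1.53 × (304 − 238) = 5947.7 kJ/min
Energy balance on cold side (adiabatic exchanger): Q = ṁ_c·Cp_c·(T_c,out − T_c,in)
ṁ_c = 5947.7 / [1.71 × (71.4 − -11.1)] = 42.16 kg/min

ṁ_c = 42.2 kg/min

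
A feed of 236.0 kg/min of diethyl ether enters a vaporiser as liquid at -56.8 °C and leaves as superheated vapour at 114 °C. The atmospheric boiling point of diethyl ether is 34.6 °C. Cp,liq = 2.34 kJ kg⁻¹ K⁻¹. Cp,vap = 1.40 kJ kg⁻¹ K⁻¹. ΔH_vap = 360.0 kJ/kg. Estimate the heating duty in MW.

liquid -56.8→34.6 °C: 213.88 kJ/kg
vaporisation at 34.6 °C: 360 kJ/kg
vapour 34.6→114 °C: 111.16 kJ/kg
Δh = 213.88 + 360 + 111.16 = 685.04 kJ/kg
Q = ṁ·Δh = 236.0 kg/min × 685.04 kJ/kg = 161670 kJ/min
|Q| = 2694.5 kW = 2.6945 MW

Q = 2.69 MW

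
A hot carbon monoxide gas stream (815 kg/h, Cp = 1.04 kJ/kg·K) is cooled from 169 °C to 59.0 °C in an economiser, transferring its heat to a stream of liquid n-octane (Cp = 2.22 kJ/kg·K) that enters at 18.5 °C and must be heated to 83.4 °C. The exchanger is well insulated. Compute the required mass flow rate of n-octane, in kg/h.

ṁ_c = 647 kg/h

Heat released by hot stream: Q = 815 × 1.04 × (169 − 59.0) = 93236 kJ/h
Energy balance on cold side (adiabatic exchanger): Q = ṁ_c·Cp_c·(T_c,out − T_c,in)
ṁ_c = 93236 / [2.22 × (83.4 − 18.5)] = 647.12 kg/h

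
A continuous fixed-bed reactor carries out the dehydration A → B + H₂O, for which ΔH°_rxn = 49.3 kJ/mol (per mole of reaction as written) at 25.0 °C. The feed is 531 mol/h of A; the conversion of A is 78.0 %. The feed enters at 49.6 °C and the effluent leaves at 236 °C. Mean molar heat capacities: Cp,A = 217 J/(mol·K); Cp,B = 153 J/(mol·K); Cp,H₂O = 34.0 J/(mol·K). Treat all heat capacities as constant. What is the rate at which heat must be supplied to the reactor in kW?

Extent of reaction ξ = 0.780 × 531 = 414.18 mol/h
Reaction term: ξ·ΔH°_rxn = 414.18 × 49.3 = 20419 kJ/h
Sensible, feed 49.6→25 °C: -2834.6 kJ/h
Outlet flows (mol/h): A 116.82, B 414.18, H₂O 414.18
Sensible, products 25→236 °C: 21691 kJ/h
Q = ΔH = 39276 kJ/h = 10.91 kW
Heat supplied = 10.91 kW

Q_in = 10.9 kW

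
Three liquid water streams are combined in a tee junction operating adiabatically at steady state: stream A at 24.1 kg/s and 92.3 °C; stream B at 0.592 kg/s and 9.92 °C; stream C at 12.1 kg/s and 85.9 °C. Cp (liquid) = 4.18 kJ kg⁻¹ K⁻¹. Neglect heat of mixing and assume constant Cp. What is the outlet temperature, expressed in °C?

T_out = 88.9 °C

Adiabatic, steady state ⇒ Σ ṁᵢCp,ᵢ(T_out − Tᵢ) = 0
Σ ṁᵢCp,ᵢTᵢ = 24.1×4.18×92.3 + 0.592×4.18×9.92 + 12.1×4.18×85.9 = 13667
Σ ṁᵢCp,ᵢ = 24.1×4.18 + 0.592×4.18 + 12.1×4.18 = 153.79
T_out = 13667 / 153.79 = 88.87 °C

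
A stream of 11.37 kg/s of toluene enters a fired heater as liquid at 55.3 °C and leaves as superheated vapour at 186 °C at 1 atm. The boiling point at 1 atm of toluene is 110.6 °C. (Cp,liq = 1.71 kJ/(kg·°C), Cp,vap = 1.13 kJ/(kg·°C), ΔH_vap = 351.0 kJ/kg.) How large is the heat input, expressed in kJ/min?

liquid 55.3→110.6 °C: 94.563 kJ/kg
vaporisation at 110.6 °C: 351 kJ/kg
vapour 110.6→186 °C: 85.202 kJ/kg
Δh = 94.563 + 351 + 85.202 = 530.76 kJ/kg
Q = ṁ·Δh = 11.37 kg/s × 530.76 kJ/kg = 6034.8 kJ/s
|Q| = 6034.8 kW = 362090 kJ/min

Q = 362000 kJ/min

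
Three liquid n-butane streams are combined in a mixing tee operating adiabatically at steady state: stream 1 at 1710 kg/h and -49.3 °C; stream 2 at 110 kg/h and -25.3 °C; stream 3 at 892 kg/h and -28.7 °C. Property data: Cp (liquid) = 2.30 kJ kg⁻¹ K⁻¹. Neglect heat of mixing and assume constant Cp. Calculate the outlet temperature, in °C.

T_out = -41.6 °C

Adiabatic, steady state ⇒ Σ ṁᵢCp,ᵢ(T_out − Tᵢ) = 0
Σ ṁᵢCp,ᵢTᵢ = 1710×2.30×-49.3 + 110×2.30×-25.3 + 892×2.30×-28.7 = -259180
Σ ṁᵢCp,ᵢ = 1710×2.30 + 110×2.30 + 892×2.30 = 6237.6
T_out = -259180 / 6237.6 = -41.551 °C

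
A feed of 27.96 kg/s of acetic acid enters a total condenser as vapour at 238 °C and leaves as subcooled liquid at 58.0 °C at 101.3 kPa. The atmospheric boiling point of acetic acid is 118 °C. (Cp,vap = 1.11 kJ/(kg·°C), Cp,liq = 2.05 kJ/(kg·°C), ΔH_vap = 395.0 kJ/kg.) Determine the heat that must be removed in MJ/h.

vapour 238→118 °C: -133.2 kJ/kg
condensation at 118 °C: -395 kJ/kg
liquid 118→58.0 °C: -123 kJ/kg
Δh = -133.2 + -395 + -123 = -651.2 kJ/kg
Q = ṁ·Δh = 27.96 kg/s × -651.2 kJ/kg = -18208 kJ/s
|Q| = 18208 kW = 65547 MJ/h

Q_c = 65500 MJ/h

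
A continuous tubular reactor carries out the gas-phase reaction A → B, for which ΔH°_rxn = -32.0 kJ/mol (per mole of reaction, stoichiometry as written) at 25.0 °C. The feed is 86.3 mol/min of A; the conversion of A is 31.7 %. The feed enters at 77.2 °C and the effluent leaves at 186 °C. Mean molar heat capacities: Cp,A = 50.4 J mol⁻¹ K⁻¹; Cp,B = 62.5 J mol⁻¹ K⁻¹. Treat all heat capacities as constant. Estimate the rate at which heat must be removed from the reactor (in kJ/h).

Extent of reaction ξ = 0.317 × 86.3 = 27.357 mol/min
Reaction term: ξ·ΔH°_rxn = 27.357 × -32.0 = -875.43 kJ/min
Sensible, feed 77.2→25 °C: -227.04 kJ/min
Outlet flows (mol/min): A 58.943, B 27.357
Sensible, products 25→186 °C: 753.57 kJ/min
Q = ΔH = -348.91 kJ/min = -5.8151 kW
Heat removed = 20934 kJ/h

Q_out = 20900 kJ/h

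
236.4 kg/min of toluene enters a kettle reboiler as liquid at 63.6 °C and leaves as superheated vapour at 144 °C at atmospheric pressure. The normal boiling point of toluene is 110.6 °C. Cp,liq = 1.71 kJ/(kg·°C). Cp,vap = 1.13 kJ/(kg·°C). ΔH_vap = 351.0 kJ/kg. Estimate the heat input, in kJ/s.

Q = 1850 kJ/s

liquid 63.6→110.6 °C: 80.37 kJ/kg
vaporisation at 110.6 °C: 351 kJ/kg
vapour 110.6→144 °C: 37.742 kJ/kg
Δh = 80.37 + 351 + 37.742 = 469.11 kJ/kg
Q = ṁ·Δh = 236.4 kg/min × 469.11 kJ/kg = 110900 kJ/min
|Q| = 1848.3 kW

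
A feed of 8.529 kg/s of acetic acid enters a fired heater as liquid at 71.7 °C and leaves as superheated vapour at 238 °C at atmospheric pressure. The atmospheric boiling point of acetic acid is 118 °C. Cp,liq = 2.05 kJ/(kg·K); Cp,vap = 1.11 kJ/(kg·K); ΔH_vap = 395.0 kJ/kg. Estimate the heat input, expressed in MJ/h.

Q = 19100 MJ/h

liquid 71.7→118 °C: 94.915 kJ/kg
vaporisation at 118 °C: 395 kJ/kg
vapour 118→238 °C: 133.2 kJ/kg
Δh = 94.915 + 395 + 133.2 = 623.12 kJ/kg
Q = ṁ·Δh = 8.529 kg/s × 623.12 kJ/kg = 5314.5 kJ/s
|Q| = 5314.5 kW = 19132 MJ/h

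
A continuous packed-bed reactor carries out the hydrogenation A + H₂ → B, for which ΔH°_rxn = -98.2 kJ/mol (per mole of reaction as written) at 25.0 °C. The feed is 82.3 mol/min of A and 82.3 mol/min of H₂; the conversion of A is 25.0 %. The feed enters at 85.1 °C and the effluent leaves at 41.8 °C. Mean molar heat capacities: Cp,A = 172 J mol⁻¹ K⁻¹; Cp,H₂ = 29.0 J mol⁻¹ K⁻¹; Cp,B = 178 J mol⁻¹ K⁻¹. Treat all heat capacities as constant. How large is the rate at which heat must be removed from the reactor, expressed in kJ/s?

Q_out = 45.7 kJ/s

Extent of reaction ξ = 0.250 × 82.3 = 20.575 mol/min
Reaction term: ξ·ΔH°_rxn = 20.575 × -98.2 = -2020.5 kJ/min
Sensible, feed 85.1→25 °C: -994.19 kJ/min
Outlet flows (mol/min): A 61.725, H₂ 61.725, B 20.575
Sensible, products 25→41.8 °C: 269.96 kJ/min
Q = ΔH = -2744.7 kJ/min = -45.745 kW
Heat removed = 45.745 kJ/s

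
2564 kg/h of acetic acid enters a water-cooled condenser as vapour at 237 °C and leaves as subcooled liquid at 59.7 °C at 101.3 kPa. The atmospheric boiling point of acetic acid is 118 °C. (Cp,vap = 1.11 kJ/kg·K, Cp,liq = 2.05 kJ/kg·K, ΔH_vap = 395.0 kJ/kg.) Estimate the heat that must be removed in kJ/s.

vapour 237→118 °C: -132.09 kJ/kg
condensation at 118 °C: -395 kJ/kg
liquid 118→59.7 °C: -119.51 kJ/kg
Δh = -132.09 + -395 + -119.51 = -646.61 kJ/kg
Q = ṁ·Δh = 2564 kg/h × -646.61 kJ/kg = -1.6579e+06 kJ/h
|Q| = 460.53 kW

Q_c = 461 kJ/s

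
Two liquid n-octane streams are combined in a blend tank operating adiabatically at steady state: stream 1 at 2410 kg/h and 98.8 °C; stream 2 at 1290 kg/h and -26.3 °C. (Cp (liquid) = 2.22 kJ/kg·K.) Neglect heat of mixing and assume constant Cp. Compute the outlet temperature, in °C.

Energy balance with Q = 0: Σ ṁᵢCp,ᵢ(T_out − Tᵢ) = 0
Σ ṁᵢCp,ᵢTᵢ = 2410×2.22×98.8 + 1290×2.22×-26.3 = 453280
Σ ṁᵢCp,ᵢ = 2410×2.22 + 1290×2.22 = 8214
T_out = 453280 / 8214 = 55.184 °C

T_out = 55.2 °C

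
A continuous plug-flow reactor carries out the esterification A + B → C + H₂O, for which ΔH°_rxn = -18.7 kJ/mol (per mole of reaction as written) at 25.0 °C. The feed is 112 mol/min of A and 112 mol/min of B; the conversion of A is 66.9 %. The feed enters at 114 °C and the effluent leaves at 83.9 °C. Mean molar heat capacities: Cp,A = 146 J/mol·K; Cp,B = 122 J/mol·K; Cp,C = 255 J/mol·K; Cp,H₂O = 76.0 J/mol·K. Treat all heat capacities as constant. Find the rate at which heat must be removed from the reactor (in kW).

Extent of reaction ξ = 0.669 × 112 = 74.928 mol/min
Reaction term: ξ·ΔH°_rxn = 74.928 × -18.7 = -1401.2 kJ/min
Sensible, feed 114→25 °C: -2671.4 kJ/min
Outlet flows (mol/min): A 37.072, B 37.072, C 74.928, H₂O 74.928
Sensible, products 25→83.9 °C: 2046 kJ/min
Q = ΔH = -2026.6 kJ/min = -33.777 kW
Heat removed = 33.777 kW

Q_out = 33.8 kW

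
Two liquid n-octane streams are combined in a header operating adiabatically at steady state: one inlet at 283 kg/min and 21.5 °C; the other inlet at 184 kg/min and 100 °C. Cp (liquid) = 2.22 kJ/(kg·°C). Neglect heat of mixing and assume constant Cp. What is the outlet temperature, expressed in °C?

Energy balance with Q = 0: Σ ṁᵢCp,ᵢ(T_out − Tᵢ) = 0
Σ ṁᵢCp,ᵢTᵢ = 283×2.22×21.5 + 184×2.22×100 = 54356
Σ ṁᵢCp,ᵢ = 283×2.22 + 184×2.22 = 1036.7
T_out = 54356 / 1036.7 = 52.429 °C

T_out = 52.4 °C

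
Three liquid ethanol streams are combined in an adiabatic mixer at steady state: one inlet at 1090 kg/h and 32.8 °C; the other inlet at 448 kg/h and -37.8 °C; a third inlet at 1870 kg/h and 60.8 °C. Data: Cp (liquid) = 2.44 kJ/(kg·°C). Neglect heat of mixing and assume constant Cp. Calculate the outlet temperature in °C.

Energy balance with Q = 0: Σ ṁᵢCp,ᵢ(T_out − Tᵢ) = 0
T_out = Σ ṁᵢCp,ᵢTᵢ / Σ ṁᵢCp,ᵢ
      = 323330 / 8315.5 = 38.883 °C

T_out = 38.9 °C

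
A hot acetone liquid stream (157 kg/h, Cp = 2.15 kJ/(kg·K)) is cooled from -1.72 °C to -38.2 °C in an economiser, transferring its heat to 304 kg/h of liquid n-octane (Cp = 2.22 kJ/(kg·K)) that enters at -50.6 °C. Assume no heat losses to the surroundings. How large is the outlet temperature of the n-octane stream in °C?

T_c,out = -32.4 °C

Heat released by hot stream: Q = 157 × 2.15 × (-1.72 − -38.2) = 12314 kJ/h
Energy balance on cold side (adiabatic exchanger): Q = ṁ_c·Cp_c·(T_c,out − T_c,in)
T_c,out = -50.6 + 12314/(304 × 2.22) = -32.354 °C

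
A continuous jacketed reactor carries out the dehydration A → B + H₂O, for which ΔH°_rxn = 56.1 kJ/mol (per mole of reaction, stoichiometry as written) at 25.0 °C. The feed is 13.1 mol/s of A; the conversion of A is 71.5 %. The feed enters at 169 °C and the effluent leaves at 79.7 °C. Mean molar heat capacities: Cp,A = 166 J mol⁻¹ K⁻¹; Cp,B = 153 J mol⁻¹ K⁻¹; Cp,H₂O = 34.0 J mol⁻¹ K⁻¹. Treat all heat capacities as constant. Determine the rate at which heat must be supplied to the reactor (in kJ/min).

Extent of reaction ξ = 0.715 × 13.1 = 9.3665 mol/s
Reaction term: ξ·ΔH°_rxn = 9.3665 × 56.1 = 525.46 kJ/s
Sensible, feed 169→25 °C: -313.14 kJ/s
Outlet flows (mol/s): A 3.7335, B 9.3665, H₂O 9.3665
Sensible, products 25→79.7 °C: 129.71 kJ/s
Q = ΔH = 342.03 kJ/s = 342.03 kW
Heat supplied = 20522 kJ/min

Q_in = 20500 kJ/min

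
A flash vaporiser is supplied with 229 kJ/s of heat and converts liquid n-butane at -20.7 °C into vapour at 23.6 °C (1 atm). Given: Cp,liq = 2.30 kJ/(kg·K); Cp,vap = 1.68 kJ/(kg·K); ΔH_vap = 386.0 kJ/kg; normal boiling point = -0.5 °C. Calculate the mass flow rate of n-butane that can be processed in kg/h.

ṁ = 1740 kg/h

Δh = 2.30×(-0.5−-20.7) + 386.0 + 1.68×(23.6−-0.5) = 472.95 kJ/kg
Q = 229 kJ/s = 229 kJ/s = 824400 kJ/h
ṁ = Q/Δh = 824400 / 472.95 = 1743.1 kg/h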